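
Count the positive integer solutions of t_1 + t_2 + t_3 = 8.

Substitute t'_i = t_i - 1 (so t'_i >= 0). Then sum t'_i = 8 - 3 = 5.
Stars and bars: C(5+3-1, 3-1) = C(7,2).

Final answer: C(7,2) = 21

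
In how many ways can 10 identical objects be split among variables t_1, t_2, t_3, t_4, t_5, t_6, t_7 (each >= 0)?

Stars and bars with 10 stars and 6 bars:
C(10+7-1, 7-1) = C(16,6).

Final answer: C(16,6) = 8008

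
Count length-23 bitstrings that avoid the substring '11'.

Classify by the final bit: ...0 gives a(n-1) strings, ...01 gives a(n-2) strings. Thus a(n) = a(n-1) + a(n-2) with a(1)=2, a(2)=3.
Iterating the recurrence: a(1)=2, a(2)=3, a(3)=5, a(4)=8, a(5)=13, a(6)=21, a(7)=34, a(8)=55, a(9)=89, a(10)=144, a(11)=233, a(12)=377, a(13)=610, a(14)=987, a(15)=1597, a(16)=2584, a(17)=4181, a(18)=6765, a(19)=10946, a(20)=17711, a(21)=28657, a(22)=46368, a(23)=75025.

Final answer: 75025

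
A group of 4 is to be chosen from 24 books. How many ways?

C(24,4) = 24!/(4! x (24-4)!).

Final answer: C(24,4) = 10626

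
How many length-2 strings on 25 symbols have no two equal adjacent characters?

Let g(n) count such strings. g(1) = 25, and each valid string of length n-1 extends in 24 ways (any symbol but the last), so g(n) = 24 g(n-1).
Total: g(2) = 25 x 24^1.

Final answer: 25 x 24^{1} = 600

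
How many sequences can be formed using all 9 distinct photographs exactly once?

The number of ways to arrange 9 distinct objects is 9!.

Final answer: 9! = 362880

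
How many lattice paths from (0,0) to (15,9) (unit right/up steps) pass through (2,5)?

Paths (0,0)->(2,5): C(7,5) = 21.
Paths (2,5)->(15,9): C(17,4) = 2380.
By multiplication principle: 21 x 2380.

Final answer: 49980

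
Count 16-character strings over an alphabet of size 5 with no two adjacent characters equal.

First character: 5 choices. Each subsequent: 4 choices (must differ from the previous one).
Total: 5 x 4^15.

Final answer: 5 x 4^{15} = 5368709120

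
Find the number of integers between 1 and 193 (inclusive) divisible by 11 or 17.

Multiples of 11: 17. Multiples of 17: 11. Of both (lcm=187): 1.
By inclusion-exclusion: 17 + 11 - 1.

Final answer: 27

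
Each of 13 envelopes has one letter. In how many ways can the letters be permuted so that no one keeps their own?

D(n) = (n-1)(D(n-1) + D(n-2)), D(0)=1, D(1)=0.
D(2) = 1 x (0 + 1) = 1
D(3) = 2 x (1 + 0) = 2
D(4) = 3 x (2 + 1) = 9
D(5) = 4 x (9 + 2) = 44
D(6) = 5 x (44 + 9) = 265
D(7) = 6 x (265 + 44) = 1854
D(8) = 7 x (1854 + 265) = 14833
D(9) = 8 x (14833 + 1854) = 133496
D(10) = 9 x (133496 + 14833) = 1334961
D(11) = 10 x (1334961 + 133496) = 14684570
D(12) = 11 x (14684570 + 1334961) = 176214841
D(13) = 12 x (D(12) + D(11)) = 12 x (176214841 + 14684570)

Final answer: D(13) = 2290792932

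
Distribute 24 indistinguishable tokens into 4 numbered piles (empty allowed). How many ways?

Stars and bars: C(n+k-1, k-1) = C(27,3).

Final answer: C(27,3) = 2925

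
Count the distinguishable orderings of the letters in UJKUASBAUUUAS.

Letters (A:3, B:1, J:1, K:1, S:2, U:5). Total letters: 13.
Permutations = 13!/(5! x 3! x 2!).

Final answer: 4324320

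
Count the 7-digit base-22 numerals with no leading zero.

In base 22, the leading digit has 21 choices (1..21); each of the remaining 6 digits has 22 choices.
Total: 21 x 22^6.

Final answer: 2380977984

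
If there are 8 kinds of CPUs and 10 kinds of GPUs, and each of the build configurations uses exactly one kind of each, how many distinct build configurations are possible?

By the multiplication principle: 8 x 10.

Final answer: 80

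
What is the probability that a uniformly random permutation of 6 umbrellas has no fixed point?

Derangements satisfy D(n) = (n-1)(D(n-1) + D(n-2)), starting from D(0)=1, D(1)=0.
Building up: D(2)=1, D(3)=2, D(4)=9, D(5)=44, D(6)=265.
Total arrangements: 6! = 720.
Probability = D(6)/6! = 53/144.

Final answer: D(6)/6! = 265/720 = 0.368056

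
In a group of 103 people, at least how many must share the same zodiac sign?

There are 12 possible values for zodiac sign. With 103 people and 12 categories, by pigeonhole: ceiling(103/12).

Final answer: 9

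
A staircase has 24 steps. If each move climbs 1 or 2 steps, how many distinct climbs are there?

Condition on the final move: it is a 1-step (f(n-1) ways to get there) or a 2-step (f(n-2) ways), so f(n) = f(n-1) + f(n-2), with f(1)=1, f(2)=2.
Computing successive values: f(1)=1, f(2)=2, f(3)=3, f(4)=5, f(5)=8, f(6)=13, f(7)=21, f(8)=34, f(9)=55, f(10)=89, f(11)=144, f(12)=233, f(13)=377, f(14)=610, f(15)=987, f(16)=1597, f(17)=2584, f(18)=4181, f(19)=6765, f(20)=10946, f(21)=17711, f(22)=28657, f(23)=46368, f(24)=75025.

Final answer: 75025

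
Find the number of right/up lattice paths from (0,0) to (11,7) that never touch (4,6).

Total paths to (11,7): C(18,7) = 31824.
Paths through (4,6): C(10,6) x C(8,1) = 1680.
Avoiding (4,6): 31824 - 1680.

Final answer: 30144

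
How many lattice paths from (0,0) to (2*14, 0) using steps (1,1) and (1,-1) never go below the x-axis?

Total monotonic paths to (14,14): C(28,14) = 40116600.
By the reflection principle, paths that go above the diagonal number C(28,15) = 37442160.
Valid Dyck paths: 40116600 - 37442160.
(Equivalently, C_{14} = C(28,14)/15 = 40116600/15.)

Final answer: C_{14} = 2674440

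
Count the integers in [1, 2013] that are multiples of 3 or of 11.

Multiples of 3: 671. Multiples of 11: 183. Of both (lcm=33): 61.
By inclusion-exclusion: 671 + 183 - 61.

Final answer: 793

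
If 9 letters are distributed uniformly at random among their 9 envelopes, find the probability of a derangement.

Derangements satisfy D(n) = (n-1)(D(n-1) + D(n-2)), starting from D(0)=1, D(1)=0.
Building up: D(2)=1, D(3)=2, D(4)=9, D(5)=44, D(6)=265, D(7)=1854, D(8)=14833, D(9)=133496.
Total arrangements: 9! = 362880.
Probability = D(9)/9! = 16687/45360.

Final answer: D(9)/9! = 133496/362880 = 0.367879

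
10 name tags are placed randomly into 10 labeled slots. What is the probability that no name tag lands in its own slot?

Derangements satisfy D(n) = (n-1)(D(n-1) + D(n-2)), starting from D(0)=1, D(1)=0.
Building up: D(2)=1, D(3)=2, D(4)=9, D(5)=44, D(6)=265, D(7)=1854, D(8)=14833, D(9)=133496, D(10)=1334961.
Total arrangements: 10! = 3628800.
Probability = D(10)/10! = 16481/44800.

Final answer: D(10)/10! = 1334961/3628800 = 0.367879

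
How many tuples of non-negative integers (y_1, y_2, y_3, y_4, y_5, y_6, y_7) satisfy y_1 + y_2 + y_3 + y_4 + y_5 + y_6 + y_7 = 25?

Stars and bars with 25 stars and 6 bars:
C(25+7-1, 7-1) = C(31,6).

Final answer: C(31,6) = 736281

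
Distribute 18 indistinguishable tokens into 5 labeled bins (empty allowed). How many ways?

Stars and bars: C(n+k-1, k-1) = C(22,4).

Final answer: C(22,4) = 7315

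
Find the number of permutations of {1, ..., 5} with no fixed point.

Derangements satisfy D(n) = (n-1)(D(n-1) + D(n-2)), starting from D(0)=1, D(1)=0.
Building up: D(2)=1, D(3)=2, D(4)=9.
D(5) = 4 x (D(4) + D(3)) = 4 x (9 + 2).

Final answer: D(5) = 44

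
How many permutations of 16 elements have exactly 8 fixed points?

Choose which 8 elements are fixed: C(16,8) = 12870.
Derange the remaining 8 using D(j) = (j-1)(D(j-1) + D(j-2)), D(0)=1, D(1)=0: D(2)=1, D(3)=2, D(4)=9, D(5)=44, D(6)=265, D(7)=1854, D(8)=14833.
Total: 12870 x 14833.

Final answer: C(16,8) D(8) = 190900710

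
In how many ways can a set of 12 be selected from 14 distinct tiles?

C(14,12) = 14!/(12! x 2!).

Final answer: \binom{14}{12} = 91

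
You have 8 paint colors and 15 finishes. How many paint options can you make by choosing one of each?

By the multiplication principle: 8 x 15.

Final answer: 120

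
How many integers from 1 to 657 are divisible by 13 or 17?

Multiples of 13: 50. Multiples of 17: 38. Of both (lcm=221): 2.
By inclusion-exclusion: 50 + 38 - 2.

Final answer: 86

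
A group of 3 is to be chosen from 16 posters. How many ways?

C(16,3) = 16!/(3! x (16-3)!).

Final answer: C(16,3) = 560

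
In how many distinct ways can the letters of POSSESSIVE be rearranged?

Letters (E:2, I:1, O:1, P:1, S:4, V:1). Total letters: 10.
Permutations = 10!/(4! x 2!).

Final answer: 75600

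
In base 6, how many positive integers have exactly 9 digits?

In base 6, the leading digit has 5 choices (1..5); each of the remaining 8 digits has 6 choices.
Total: 5 x 6^8.

Final answer: 8398080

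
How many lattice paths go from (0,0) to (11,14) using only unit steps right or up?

Each path has 11 right steps and 14 up steps in some order (25 steps total).
Choose which 14 of the 25 steps are up: C(25,14).

Final answer: C(25,14) = 4457400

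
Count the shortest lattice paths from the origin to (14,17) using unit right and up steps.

Each path has 14 right steps and 17 up steps in some order (31 steps total).
Choose which 17 of the 31 steps are up: C(31,17).

Final answer: C(31,17) = 265182525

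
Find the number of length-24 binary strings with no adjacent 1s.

Classify by the final bit: ...0 gives a(n-1) strings, ...01 gives a(n-2) strings. Thus a(n) = a(n-1) + a(n-2) with a(1)=2, a(2)=3.
Computing successive values: a(1)=2, a(2)=3, a(3)=5, a(4)=8, a(5)=13, a(6)=21, a(7)=34, a(8)=55, a(9)=89, a(10)=144, a(11)=233, a(12)=377, a(13)=610, a(14)=987, a(15)=1597, a(16)=2584, a(17)=4181, a(18)=6765, a(19)=10946, a(20)=17711, a(21)=28657, a(22)=46368, a(23)=75025, a(24)=121393.

Final answer: 121393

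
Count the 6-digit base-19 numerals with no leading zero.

Leading digit: 18 options (nonzero). Other 5 digit(s): 19 options each.
Total: 18 x 19^5.

Final answer: 44569782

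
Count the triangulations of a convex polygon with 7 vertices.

The structures are counted by the Catalan number C_n. Here n = 7 - 2 = 5.
C_n = (2n)!/(n!(n+1)!), so C_{5} = 10!/(5! x 6!) = C(10,5)/6 = 252/6.

Final answer: C_{5} = 42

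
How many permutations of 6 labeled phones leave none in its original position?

D(n) = (n-1)(D(n-1) + D(n-2)), D(0)=1, D(1)=0.
D(2) = 1 x (0 + 1) = 1
D(3) = 2 x (1 + 0) = 2
D(4) = 3 x (2 + 1) = 9
D(5) = 4 x (9 + 2) = 44
D(6) = 5 x (D(5) + D(4)) = 5 x (44 + 9)

Final answer: D(6) = 265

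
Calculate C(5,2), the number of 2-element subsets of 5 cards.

C(5,2) = 5!/(2! x (5-2)!).

Final answer: C(5,2) = 10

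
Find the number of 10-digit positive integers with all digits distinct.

First digit: 9 (not 0). Second: 9 (not first). Third: 8, etc.
Total: 9 x 9 x 8 x 7 x 6 x 5 x 4 x 3 x 2 x 1.

Final answer: 3265920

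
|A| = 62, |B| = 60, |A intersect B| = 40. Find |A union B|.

|A union B| = |A| + |B| - |A intersect B| = 62 + 60 - 40.

Final answer: 82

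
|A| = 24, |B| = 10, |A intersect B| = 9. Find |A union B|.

|A union B| = |A| + |B| - |A intersect B| = 24 + 10 - 9.

Final answer: 25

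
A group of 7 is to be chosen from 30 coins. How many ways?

C(30,7) = 30!/(7! x 23!).

Final answer: \binom{30}{7} = 2035800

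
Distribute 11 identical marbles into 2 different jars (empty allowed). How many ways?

Stars and bars: C(n+k-1, k-1) = C(12,1).

Final answer: C(12,1) = 12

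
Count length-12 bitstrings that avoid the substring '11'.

A valid string ends in 0 (append to any length-(n-1) valid string) or in 01 (append to any length-(n-2) valid string), so a(n) = a(n-1) + a(n-2) with a(1)=2, a(2)=3.
Building up term by term: a(1)=2, a(2)=3, a(3)=5, a(4)=8, a(5)=13, a(6)=21, a(7)=34, a(8)=55, a(9)=89, a(10)=144, a(11)=233, a(12)=377.

Final answer: 377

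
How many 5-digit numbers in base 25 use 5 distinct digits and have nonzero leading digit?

The leading digit has 24 choices (anything but zero); the next has 24 (anything but the first), then 23, and so on, one fewer each time.
Total: 24 x 24 x 23 x 22 x 21.

Final answer: 6120576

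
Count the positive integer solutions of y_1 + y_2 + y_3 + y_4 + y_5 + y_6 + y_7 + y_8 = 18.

Substitute y'_i = y_i - 1 (so y'_i >= 0). Then sum y'_i = 18 - 8 = 10.
Stars and bars: C(10+8-1, 8-1) = C(17,7).

Final answer: C(17,7) = 19448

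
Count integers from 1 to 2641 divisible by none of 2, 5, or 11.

|div by 2|=1320, |div by 5|=528, |div by 11|=240.
|div by 2&5|=264, |div by 2&11|=120, |div by 5&11|=48, |div by all|=24.
By inclusion-exclusion, divisible by at least one: 1320+528+240-264-120-48+24 = 1680.
Not divisible by any: 2641 - 1680.

Final answer: 961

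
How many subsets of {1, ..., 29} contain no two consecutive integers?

Condition on whether n belongs to the subset: if not, any valid subset of {1, ..., n-1} works (a(n-1)); if so, n-1 is excluded and the rest is a valid subset of {1, ..., n-2} (a(n-2)). Hence a(n) = a(n-1) + a(n-2), a(1)=2, a(2)=3.
Building up term by term: a(1)=2, a(2)=3, a(3)=5, a(4)=8, a(5)=13, a(6)=21, a(7)=34, a(8)=55, a(9)=89, a(10)=144, a(11)=233, a(12)=377, a(13)=610, a(14)=987, a(15)=1597, a(16)=2584, a(17)=4181, a(18)=6765, a(19)=10946, a(20)=17711, a(21)=28657, a(22)=46368, a(23)=75025, a(24)=121393, a(25)=196418, a(26)=317811, a(27)=514229, a(28)=832040, a(29)=1346269.

Final answer: 1346269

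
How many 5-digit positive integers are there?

First digit: 9 choices (1-9). Each of the remaining 4 digits: 10 choices.
Total: 9 x 10^4.

Final answer: 90000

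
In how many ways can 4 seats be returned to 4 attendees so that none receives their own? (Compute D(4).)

Derangements satisfy D(n) = (n-1)(D(n-1) + D(n-2)), starting from D(0)=1, D(1)=0.
D(2) = 1 x (0 + 1) = 1
D(3) = 2 x (1 + 0) = 2
D(4) = 3 x (D(3) + D(2)) = 3 x (2 + 1)

Final answer: D(4) = 9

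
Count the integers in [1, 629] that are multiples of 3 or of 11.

Multiples of 3: 209. Multiples of 11: 57. Of both (lcm=33): 19.
By inclusion-exclusion: 209 + 57 - 19.

Final answer: 247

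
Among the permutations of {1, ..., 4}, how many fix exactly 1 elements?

Choose which 1 elements are fixed: C(4,1) = 4.
Derange the remaining 3 using D(j) = (j-1)(D(j-1) + D(j-2)), D(0)=1, D(1)=0: D(2)=1, D(3)=2.
Total: 4 x 2.

Final answer: C(4,1) D(3) = 8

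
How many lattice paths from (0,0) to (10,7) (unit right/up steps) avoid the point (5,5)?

Total paths to (10,7): C(17,7) = 19448.
Paths through (5,5): C(10,5) x C(7,2) = 5292.
Avoiding (5,5): 19448 - 5292.

Final answer: 14156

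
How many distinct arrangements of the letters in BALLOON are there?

Letters (A:1, B:1, L:2, N:1, O:2). Total letters: 7.
Permutations = 7!/(2! x 2!).

Final answer: 1260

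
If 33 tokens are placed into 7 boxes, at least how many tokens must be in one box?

By the pigeonhole principle: ceiling(33/7).

Final answer: 5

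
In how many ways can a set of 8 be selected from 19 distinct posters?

C(19,8) = 19!/(8! x (19-8)!).

Final answer: C(19,8) = 75582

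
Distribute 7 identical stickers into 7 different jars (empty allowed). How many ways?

Stars and bars: C(n+k-1, k-1) = C(13,6).

Final answer: C(13,6) = 1716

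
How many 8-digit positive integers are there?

These are the integers in [10^7, 10^8), so the count is 10^8 - 10^7 = 9 x 10^7.

Final answer: 90000000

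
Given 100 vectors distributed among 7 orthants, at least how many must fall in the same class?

By pigeonhole with 100 objects and 7 categories: ceiling(100/7).

Final answer: 15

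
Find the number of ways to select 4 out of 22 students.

C(22,4) = 22!/(4! x 18!).

Final answer: \binom{22}{4} = 7315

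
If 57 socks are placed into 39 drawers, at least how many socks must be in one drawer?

By the pigeonhole principle: ceiling(57/39).

Final answer: 2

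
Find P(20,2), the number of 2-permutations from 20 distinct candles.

P(20,2) = 20!/(20-2)! = 20!/18!.

Final answer: P(20,2) = 380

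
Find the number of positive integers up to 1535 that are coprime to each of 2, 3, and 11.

|div by 2|=767, |div by 3|=511, |div by 11|=139.
|div by 2&3|=255, |div by 2&11|=69, |div by 3&11|=46, |div by all|=23.
By inclusion-exclusion, divisible by at least one: 767+511+139-255-69-46+23 = 1070.
Not divisible by any: 1535 - 1070.

Final answer: 465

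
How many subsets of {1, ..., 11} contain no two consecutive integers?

Condition on whether n belongs to the subset: if not, any valid subset of {1, ..., n-1} works (a(n-1)); if so, n-1 is excluded and the rest is a valid subset of {1, ..., n-2} (a(n-2)). Hence a(n) = a(n-1) + a(n-2), a(1)=2, a(2)=3.
Iterating the recurrence: a(1)=2, a(2)=3, a(3)=5, a(4)=8, a(5)=13, a(6)=21, a(7)=34, a(8)=55, a(9)=89, a(10)=144, a(11)=233.

Final answer: 233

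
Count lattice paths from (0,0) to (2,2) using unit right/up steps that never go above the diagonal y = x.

Total monotonic paths to (2,2): C(4,2) = 6.
A path is bad iff it touches y = x + 1; reflecting its initial segment maps bad paths bijectively onto all paths to (1,3), of which there are C(4,3) = 4.
Valid Dyck paths: 6 - 4.
(Check: C(4,2) - C(4,3) = C(4,2)/3, the Catalan number C_{2}.)

Final answer: C_{2} = 2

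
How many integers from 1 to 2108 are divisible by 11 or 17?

Multiples of 11: 191. Multiples of 17: 124. Of both (lcm=187): 11.
By inclusion-exclusion: 191 + 124 - 11.

Final answer: 304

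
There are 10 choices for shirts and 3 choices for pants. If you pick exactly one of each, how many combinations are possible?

By the multiplication principle: 10 x 3.

Final answer: 30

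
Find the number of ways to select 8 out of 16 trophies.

C(16,8) = 16!/(8! x 8!).

Final answer: \binom{16}{8} = 12870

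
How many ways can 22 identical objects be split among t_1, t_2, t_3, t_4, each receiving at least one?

Substitute t'_i = t_i - 1 (so t'_i >= 0). Then sum t'_i = 22 - 4 = 18.
Stars and bars: C(18+4-1, 4-1) = C(21,3).

Final answer: C(21,3) = 1330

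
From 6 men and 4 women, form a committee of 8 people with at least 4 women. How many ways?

Sum over valid woman counts:
C(4,4)C(6,4).

Final answer: 15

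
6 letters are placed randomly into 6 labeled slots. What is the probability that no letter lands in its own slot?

Use the recurrence D(n) = (n-1)(D(n-1) + D(n-2)) with D(0)=1, D(1)=0.
Building up: D(2)=1, D(3)=2, D(4)=9, D(5)=44, D(6)=265.
Total arrangements: 6! = 720.
Probability = D(6)/6! = 53/144.

Final answer: D(6)/6! = 265/720 = 0.368056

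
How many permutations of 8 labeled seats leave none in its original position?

Use the recurrence D(n) = (n-1)(D(n-1) + D(n-2)) with D(0)=1, D(1)=0.
D(2) = 1 x (0 + 1) = 1
D(3) = 2 x (1 + 0) = 2
D(4) = 3 x (2 + 1) = 9
D(5) = 4 x (9 + 2) = 44
D(6) = 5 x (44 + 9) = 265
D(7) = 6 x (265 + 44) = 1854
D(8) = 7 x (D(7) + D(6)) = 7 x (1854 + 265)

Final answer: D(8) = 14833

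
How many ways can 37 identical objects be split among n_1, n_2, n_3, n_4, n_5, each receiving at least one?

Substitute n'_i = n_i - 1 (so n'_i >= 0). Then sum n'_i = 37 - 5 = 32.
Stars and bars: C(32+5-1, 5-1) = C(36,4).

Final answer: C(36,4) = 58905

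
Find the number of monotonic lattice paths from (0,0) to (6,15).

Each path has 6 right steps and 15 up steps in some order (21 steps total).
Choose which 15 of the 21 steps are up: C(21,15).

Final answer: C(21,15) = 54264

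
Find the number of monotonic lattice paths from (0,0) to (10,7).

Each path has 10 right steps and 7 up steps in some order (17 steps total).
Choose which 7 of the 17 steps are up: C(17,7).

Final answer: C(17,7) = 19448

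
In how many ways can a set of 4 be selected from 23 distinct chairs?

C(23,4) = 23!/(4! x 19!).

Final answer: \binom{23}{4} = 8855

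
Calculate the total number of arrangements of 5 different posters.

The number of ways to arrange 5 distinct objects is 5!.

Final answer: 5! = 120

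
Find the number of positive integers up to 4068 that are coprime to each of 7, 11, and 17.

|div by 7|=581, |div by 11|=369, |div by 17|=239.
|div by 7&11|=52, |div by 7&17|=34, |div by 11&17|=21, |div by all|=3.
By inclusion-exclusion, divisible by at least one: 581+369+239-52-34-21+3 = 1085.
Not divisible by any: 4068 - 1085.

Final answer: 2983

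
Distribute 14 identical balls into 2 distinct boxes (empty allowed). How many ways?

Stars and bars: C(n+k-1, k-1) = C(15,1).

Final answer: C(15,1) = 15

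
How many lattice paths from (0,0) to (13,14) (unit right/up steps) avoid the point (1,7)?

Total paths to (13,14): C(27,14) = 20058300.
Paths through (1,7): C(8,7) x C(19,7) = 403104.
Avoiding (1,7): 20058300 - 403104.

Final answer: 19655196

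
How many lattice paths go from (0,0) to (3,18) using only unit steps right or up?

Each path has 3 right steps and 18 up steps in some order (21 steps total).
Choose which 18 of the 21 steps are up: C(21,18).

Final answer: C(21,18) = 1330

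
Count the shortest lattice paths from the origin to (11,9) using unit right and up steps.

Each path has 11 right steps and 9 up steps in some order (20 steps total).
Choose which 9 of the 20 steps are up: C(20,9).

Final answer: C(20,9) = 167960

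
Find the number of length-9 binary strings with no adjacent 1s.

Classify by the final bit: ...0 gives a(n-1) strings, ...01 gives a(n-2) strings. Thus a(n) = a(n-1) + a(n-2) with a(1)=2, a(2)=3.
Building up term by term: a(1)=2, a(2)=3, a(3)=5, a(4)=8, a(5)=13, a(6)=21, a(7)=34, a(8)=55, a(9)=89.

Final answer: 89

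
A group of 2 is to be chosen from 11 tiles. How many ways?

C(11,2) = 11!/(2! x (11-2)!).

Final answer: C(11,2) = 55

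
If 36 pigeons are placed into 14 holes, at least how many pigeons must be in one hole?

By the pigeonhole principle: ceiling(36/14).

Final answer: 3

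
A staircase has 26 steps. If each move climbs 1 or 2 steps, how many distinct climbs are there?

Let f(n) be the number of climbs. Removing the last move (1 or 2 steps) gives f(n) = f(n-1) + f(n-2); base cases f(1)=1, f(2)=2.
Computing successive values: f(1)=1, f(2)=2, f(3)=3, f(4)=5, f(5)=8, f(6)=13, f(7)=21, f(8)=34, f(9)=55, f(10)=89, f(11)=144, f(12)=233, f(13)=377, f(14)=610, f(15)=987, f(16)=1597, f(17)=2584, f(18)=4181, f(19)=6765, f(20)=10946, f(21)=17711, f(22)=28657, f(23)=46368, f(24)=75025, f(25)=121393, f(26)=196418.

Final answer: 196418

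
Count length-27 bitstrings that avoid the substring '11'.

A valid string ends in 0 (append to any length-(n-1) valid string) or in 01 (append to any length-(n-2) valid string), so a(n) = a(n-1) + a(n-2) with a(1)=2, a(2)=3.
Building up term by term: a(1)=2, a(2)=3, a(3)=5, a(4)=8, a(5)=13, a(6)=21, a(7)=34, a(8)=55, a(9)=89, a(10)=144, a(11)=233, a(12)=377, a(13)=610, a(14)=987, a(15)=1597, a(16)=2584, a(17)=4181, a(18)=6765, a(19)=10946, a(20)=17711, a(21)=28657, a(22)=46368, a(23)=75025, a(24)=121393, a(25)=196418, a(26)=317811, a(27)=514229.

Final answer: 514229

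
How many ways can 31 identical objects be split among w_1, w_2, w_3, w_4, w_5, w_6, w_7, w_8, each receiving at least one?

Substitute w'_i = w_i - 1 (so w'_i >= 0). Then sum w'_i = 31 - 8 = 23.
Stars and bars: C(23+8-1, 8-1) = C(30,7).

Final answer: C(30,7) = 2035800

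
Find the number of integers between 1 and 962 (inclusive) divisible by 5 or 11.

Multiples of 5: 192. Multiples of 11: 87. Of both (lcm=55): 17.
By inclusion-exclusion: 192 + 87 - 17.

Final answer: 262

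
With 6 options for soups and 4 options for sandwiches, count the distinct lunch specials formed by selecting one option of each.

By the multiplication principle: 6 x 4.

Final answer: 24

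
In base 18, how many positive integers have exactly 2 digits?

These are the integers in [18^1, 18^2), so the count is 18^2 - 18^1 = 17 x 18^1.

Final answer: 306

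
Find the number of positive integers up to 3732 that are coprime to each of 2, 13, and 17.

|div by 2|=1866, |div by 13|=287, |div by 17|=219.
|div by 2&13|=143, |div by 2&17|=109, |div by 13&17|=16, |div by all|=8.
By inclusion-exclusion, divisible by at least one: 1866+287+219-143-109-16+8 = 2112.
Not divisible by any: 3732 - 2112.

Final answer: 1620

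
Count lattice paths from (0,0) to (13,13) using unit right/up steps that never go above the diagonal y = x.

Total monotonic paths to (13,13): C(26,13) = 10400600.
By the reflection principle, paths that go above the diagonal number C(26,14) = 9657700.
Valid Dyck paths: 10400600 - 9657700.
(Equivalently, C_{13} = C(26,13)/14 = 10400600/14.)

Final answer: C_{13} = 742900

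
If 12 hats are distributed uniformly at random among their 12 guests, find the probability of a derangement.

Use the recurrence D(n) = (n-1)(D(n-1) + D(n-2)) with D(0)=1, D(1)=0.
Building up: D(2)=1, D(3)=2, D(4)=9, D(5)=44, D(6)=265, D(7)=1854, D(8)=14833, D(9)=133496, D(10)=1334961, D(11)=14684570, D(12)=176214841.
Total arrangements: 12! = 479001600.
Probability = D(12)/12! = 16019531/43545600.

Final answer: D(12)/12! = 176214841/479001600 = 0.367879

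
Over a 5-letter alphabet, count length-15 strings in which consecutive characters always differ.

Let g(n) count such strings. g(1) = 5, and each valid string of length n-1 extends in 4 ways (any symbol but the last), so g(n) = 4 g(n-1).
Total: g(15) = 5 x 4^14.

Final answer: 5 x 4^{14} = 1342177280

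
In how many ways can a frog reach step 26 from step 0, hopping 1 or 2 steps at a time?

Condition on the final move: it is a 1-step (f(n-1) ways to get there) or a 2-step (f(n-2) ways), so f(n) = f(n-1) + f(n-2), with f(1)=1, f(2)=2.
Building up term by term: f(1)=1, f(2)=2, f(3)=3, f(4)=5, f(5)=8, f(6)=13, f(7)=21, f(8)=34, f(9)=55, f(10)=89, f(11)=144, f(12)=233, f(13)=377, f(14)=610, f(15)=987, f(16)=1597, f(17)=2584, f(18)=4181, f(19)=6765, f(20)=10946, f(21)=17711, f(22)=28657, f(23)=46368, f(24)=75025, f(25)=121393, f(26)=196418.

Final answer: 196418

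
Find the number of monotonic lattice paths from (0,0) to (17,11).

Each path has 17 right steps and 11 up steps in some order (28 steps total).
Choose which 11 of the 28 steps are up: C(28,11).

Final answer: C(28,11) = 21474180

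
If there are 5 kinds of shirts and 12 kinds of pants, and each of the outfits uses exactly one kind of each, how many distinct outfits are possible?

By the multiplication principle: 5 x 12.

Final answer: 60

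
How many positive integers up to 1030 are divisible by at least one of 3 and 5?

Multiples of 3: 343. Multiples of 5: 206. Of both (lcm=15): 68.
By inclusion-exclusion: 343 + 206 - 68.

Final answer: 481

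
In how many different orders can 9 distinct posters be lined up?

The number of ways to arrange 9 distinct objects is 9!.

Final answer: 9! = 362880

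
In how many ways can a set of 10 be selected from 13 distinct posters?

C(13,10) = 13!/(10! x 3!).

Final answer: \binom{13}{10} = 286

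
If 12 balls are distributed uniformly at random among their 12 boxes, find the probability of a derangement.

D(n) = (n-1)(D(n-1) + D(n-2)), D(0)=1, D(1)=0.
Building up: D(2)=1, D(3)=2, D(4)=9, D(5)=44, D(6)=265, D(7)=1854, D(8)=14833, D(9)=133496, D(10)=1334961, D(11)=14684570, D(12)=176214841.
Total arrangements: 12! = 479001600.
Probability = D(12)/12! = 16019531/43545600.

Final answer: D(12)/12! = 176214841/479001600 = 0.367879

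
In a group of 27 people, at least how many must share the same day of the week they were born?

There are 7 possible values for day of the week they were born. With 27 people and 7 categories, by pigeonhole: ceiling(27/7).

Final answer: 4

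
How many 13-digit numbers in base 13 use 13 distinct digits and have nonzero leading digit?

First digit: 12 (nonzero). Second: 12 (not first). Third: 11, etc.
Total: 12 x 12 x 11 x 10 x 9 x 8 x 7 x 6 x 5 x 4 x 3 x 2 x 1.

Final answer: 5748019200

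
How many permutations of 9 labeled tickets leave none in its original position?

D(n) = (n-1)(D(n-1) + D(n-2)), D(0)=1, D(1)=0.
D(2) = 1 x (0 + 1) = 1
D(3) = 2 x (1 + 0) = 2
D(4) = 3 x (2 + 1) = 9
D(5) = 4 x (9 + 2) = 44
D(6) = 5 x (44 + 9) = 265
D(7) = 6 x (265 + 44) = 1854
D(8) = 7 x (1854 + 265) = 14833
D(9) = 8 x (D(8) + D(7)) = 8 x (14833 + 1854)

Final answer: D(9) = 133496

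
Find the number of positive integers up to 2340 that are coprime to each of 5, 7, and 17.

|div by 5|=468, |div by 7|=334, |div by 17|=137.
|div by 5&7|=66, |div by 5&17|=27, |div by 7&17|=19, |div by all|=3.
By inclusion-exclusion, divisible by at least one: 468+334+137-66-27-19+3 = 830.
Not divisible by any: 2340 - 830.

Final answer: 1510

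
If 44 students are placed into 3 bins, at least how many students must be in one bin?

By the pigeonhole principle: ceiling(44/3).

Final answer: 15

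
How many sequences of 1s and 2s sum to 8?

Let f(n) count the ways. The last step is size 1 or 2, so f(n) = f(n-1) + f(n-2) with f(1)=1, f(2)=2.
Building up term by term: f(1)=1, f(2)=2, f(3)=3, f(4)=5, f(5)=8, f(6)=13, f(7)=21, f(8)=34.

Final answer: 34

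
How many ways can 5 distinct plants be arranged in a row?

The number of ways to arrange 5 distinct objects is 5!.

Final answer: 5! = 120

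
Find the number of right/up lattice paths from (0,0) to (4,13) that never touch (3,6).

Total paths to (4,13): C(17,13) = 2380.
Paths through (3,6): C(9,6) x C(8,7) = 672.
Avoiding (3,6): 2380 - 672.

Final answer: 1708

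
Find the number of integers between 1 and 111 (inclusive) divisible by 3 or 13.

Multiples of 3: 37. Multiples of 13: 8. Of both (lcm=39): 2.
By inclusion-exclusion: 37 + 8 - 2.

Final answer: 43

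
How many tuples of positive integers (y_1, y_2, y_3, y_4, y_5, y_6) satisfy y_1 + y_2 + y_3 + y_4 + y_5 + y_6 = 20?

Substitute y'_i = y_i - 1 (so y'_i >= 0). Then sum y'_i = 20 - 6 = 14.
Stars and bars: C(14+6-1, 6-1) = C(19,5).

Final answer: C(19,5) = 11628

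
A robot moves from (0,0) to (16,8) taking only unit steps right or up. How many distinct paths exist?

Each path has 16 right steps and 8 up steps in some order (24 steps total).
Choose which 8 of the 24 steps are up: C(24,8).

Final answer: C(24,8) = 735471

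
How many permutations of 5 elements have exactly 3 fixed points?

Choose which 3 elements are fixed: C(5,3) = 10.
Derange the remaining 2 using D(j) = (j-1)(D(j-1) + D(j-2)), D(0)=1, D(1)=0: D(2)=1.
Total: 10 x 1.

Final answer: C(5,3) D(2) = 10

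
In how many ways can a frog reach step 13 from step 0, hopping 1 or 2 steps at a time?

Let f(n) count the ways. The last step is size 1 or 2, so f(n) = f(n-1) + f(n-2) with f(1)=1, f(2)=2.
Computing successive values: f(1)=1, f(2)=2, f(3)=3, f(4)=5, f(5)=8, f(6)=13, f(7)=21, f(8)=34, f(9)=55, f(10)=89, f(11)=144, f(12)=233, f(13)=377.

Final answer: 377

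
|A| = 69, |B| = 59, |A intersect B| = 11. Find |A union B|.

|A union B| = |A| + |B| - |A intersect B| = 69 + 59 - 11.

Final answer: 117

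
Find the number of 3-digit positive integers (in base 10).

These are the integers in [10^2, 10^3), so the count is 10^3 - 10^2 = 9 x 10^2.

Final answer: 900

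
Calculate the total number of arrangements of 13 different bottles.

The number of ways to arrange 13 distinct objects is 13!.

Final answer: 13! = 6227020800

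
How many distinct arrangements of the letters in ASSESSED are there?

Letters (A:1, D:1, E:2, S:4). Total letters: 8.
Permutations = 8!/(4! x 2!).

Final answer: 840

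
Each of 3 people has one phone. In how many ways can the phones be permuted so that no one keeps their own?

D(n) = (n-1)(D(n-1) + D(n-2)), D(0)=1, D(1)=0.
D(2) = 1 x (0 + 1) = 1
D(3) = 2 x (D(2) + D(1)) = 2 x (1 + 0)

Final answer: D(3) = 2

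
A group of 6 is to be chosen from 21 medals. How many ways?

C(21,6) = 21!/(6! x 15!).

Final answer: \binom{21}{6} = 54264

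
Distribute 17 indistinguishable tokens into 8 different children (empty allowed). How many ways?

Stars and bars: C(n+k-1, k-1) = C(24,7).

Final answer: C(24,7) = 346104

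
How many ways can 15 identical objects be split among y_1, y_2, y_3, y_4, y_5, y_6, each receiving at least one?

Substitute y'_i = y_i - 1 (so y'_i >= 0). Then sum y'_i = 15 - 6 = 9.
Stars and bars: C(9+6-1, 6-1) = C(14,5).

Final answer: C(14,5) = 2002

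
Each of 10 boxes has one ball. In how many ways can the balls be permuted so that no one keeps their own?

D(n) = (n-1)(D(n-1) + D(n-2)), D(0)=1, D(1)=0.
D(2) = 1 x (0 + 1) = 1
D(3) = 2 x (1 + 0) = 2
D(4) = 3 x (2 + 1) = 9
D(5) = 4 x (9 + 2) = 44
D(6) = 5 x (44 + 9) = 265
D(7) = 6 x (265 + 44) = 1854
D(8) = 7 x (1854 + 265) = 14833
D(9) = 8 x (14833 + 1854) = 133496
D(10) = 9 x (D(9) + D(8)) = 9 x (133496 + 14833)

Final answer: D(10) = 1334961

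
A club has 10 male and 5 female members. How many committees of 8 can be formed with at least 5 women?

Sum over valid woman counts:
C(5,5)C(10,3).

Final answer: 120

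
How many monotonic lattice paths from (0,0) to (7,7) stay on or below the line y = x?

Total monotonic paths to (7,7): C(14,7) = 3432.
Reflecting each bad path at its first crossing gives a bijection with paths to (6,8): C(14,8) = 3003.
Valid Dyck paths: 3432 - 3003.
(Check: C(14,7) - C(14,8) = C(14,7)/8, the Catalan number C_{7}.)

Final answer: C_{7} = 429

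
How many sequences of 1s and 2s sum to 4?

Let f(n) count the ways. The last step is size 1 or 2, so f(n) = f(n-1) + f(n-2) with f(1)=1, f(2)=2.
Building up term by term: f(1)=1, f(2)=2, f(3)=3, f(4)=5.

Final answer: 5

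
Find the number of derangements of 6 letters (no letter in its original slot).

Use the recurrence D(n) = (n-1)(D(n-1) + D(n-2)) with D(0)=1, D(1)=0.
D(2) = 1 x (0 + 1) = 1
D(3) = 2 x (1 + 0) = 2
D(4) = 3 x (2 + 1) = 9
D(5) = 4 x (9 + 2) = 44
D(6) = 5 x (D(5) + D(4)) = 5 x (44 + 9)

Final answer: D(6) = 265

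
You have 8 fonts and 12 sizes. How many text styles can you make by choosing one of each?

By the multiplication principle: 8 x 12.

Final answer: 96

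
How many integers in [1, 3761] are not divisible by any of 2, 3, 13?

|div by 2|=1880, |div by 3|=1253, |div by 13|=289.
|div by 2&3|=626, |div by 2&13|=144, |div by 3&13|=96, |div by all|=48.
By inclusion-exclusion, divisible by at least one: 1880+1253+289-626-144-96+48 = 2604.
Not divisible by any: 3761 - 2604.

Final answer: 1157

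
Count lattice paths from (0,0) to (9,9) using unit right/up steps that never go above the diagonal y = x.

Total monotonic paths to (9,9): C(18,9) = 48620.
A path is bad iff it touches y = x + 1; reflecting its initial segment maps bad paths bijectively onto all paths to (8,10), of which there are C(18,10) = 43758.
Valid Dyck paths: 48620 - 43758.
(This is the Catalan number C_{9}.)

Final answer: C_{9} = 4862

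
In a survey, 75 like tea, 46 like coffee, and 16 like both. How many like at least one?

|A union B| = |A| + |B| - |A intersect B| = 75 + 46 - 16.

Final answer: 105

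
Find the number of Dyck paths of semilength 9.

Total monotonic paths to (9,9): C(18,9) = 48620.
Reflecting each bad path at its first crossing gives a bijection with paths to (8,10): C(18,10) = 43758.
Valid Dyck paths: 48620 - 43758.
(These counts are the Catalan numbers.)

Final answer: C_{9} = 4862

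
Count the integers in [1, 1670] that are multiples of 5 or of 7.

Multiples of 5: 334. Multiples of 7: 238. Of both (lcm=35): 47.
By inclusion-exclusion: 334 + 238 - 47.

Final answer: 525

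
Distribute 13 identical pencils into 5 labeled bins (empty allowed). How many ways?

Stars and bars: C(n+k-1, k-1) = C(17,4).

Final answer: C(17,4) = 2380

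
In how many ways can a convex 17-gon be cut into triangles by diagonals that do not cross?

The structures are counted by the Catalan number C_n. Here n = 17 - 2 = 15.
C_n = C(2n,n)/(n+1), so C_{15} = C(30,15)/16 = 155117520/16.

Final answer: C_{15} = 9694845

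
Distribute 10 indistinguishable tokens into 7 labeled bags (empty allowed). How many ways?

Stars and bars: C(n+k-1, k-1) = C(16,6).

Final answer: C(16,6) = 8008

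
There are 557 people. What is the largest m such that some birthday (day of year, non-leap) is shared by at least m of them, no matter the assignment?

There are 365 possible values for birthday (day of year, non-leap). With 557 people and 365 categories, by pigeonhole: ceiling(557/365).

Final answer: 2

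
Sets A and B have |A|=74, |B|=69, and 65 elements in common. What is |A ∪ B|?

|A union B| = |A| + |B| - |A intersect B| = 74 + 69 - 65.

Final answer: 78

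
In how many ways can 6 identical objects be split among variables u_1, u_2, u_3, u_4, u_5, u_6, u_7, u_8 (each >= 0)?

Stars and bars with 6 stars and 7 bars:
C(6+8-1, 8-1) = C(13,7).

Final answer: C(13,7) = 1716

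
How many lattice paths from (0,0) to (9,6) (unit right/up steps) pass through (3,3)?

Paths (0,0)->(3,3): C(6,3) = 20.
Paths (3,3)->(9,6): C(9,3) = 84.
By multiplication principle: 20 x 84.

Final answer: 1680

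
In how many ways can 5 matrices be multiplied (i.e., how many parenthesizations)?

The structures are counted by the Catalan number C_n. Here n = 5 - 1 = 4.
C_n = C(2n,n) - C(2n,n+1), so C_{4} = C(8,4) - C(8,5) = 70 - 56.

Final answer: C_{4} = 14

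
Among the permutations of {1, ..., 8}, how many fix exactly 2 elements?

Choose which 2 elements are fixed: C(8,2) = 28.
Derange the remaining 6 using D(j) = (j-1)(D(j-1) + D(j-2)), D(0)=1, D(1)=0: D(2)=1, D(3)=2, D(4)=9, D(5)=44, D(6)=265.
Total: 28 x 265.

Final answer: C(8,2) D(6) = 7420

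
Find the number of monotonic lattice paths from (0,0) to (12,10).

Each path has 12 right steps and 10 up steps in some order (22 steps total).
Choose which 10 of the 22 steps are up: C(22,10).

Final answer: C(22,10) = 646646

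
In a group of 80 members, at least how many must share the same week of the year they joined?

There are 52 possible values for week of the year they joined. With 80 members and 52 categories, by pigeonhole: ceiling(80/52).

Final answer: 2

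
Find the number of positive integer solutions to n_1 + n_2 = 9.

Substitute n'_i = n_i - 1 (so n'_i >= 0). Then sum n'_i = 9 - 2 = 7.
Stars and bars: C(7+2-1, 2-1) = C(8,1).

Final answer: C(8,1) = 8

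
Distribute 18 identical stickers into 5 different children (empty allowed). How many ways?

Stars and bars: C(n+k-1, k-1) = C(22,4).

Final answer: C(22,4) = 7315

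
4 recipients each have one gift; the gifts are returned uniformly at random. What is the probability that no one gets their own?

Use the recurrence D(n) = (n-1)(D(n-1) + D(n-2)) with D(0)=1, D(1)=0.
Building up: D(2)=1, D(3)=2, D(4)=9.
Total arrangements: 4! = 24.
Probability = D(4)/4! = 3/8.

Final answer: D(4)/4! = 9/24 = 0.375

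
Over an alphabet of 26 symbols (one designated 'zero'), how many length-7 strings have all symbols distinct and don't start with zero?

First digit: 25 (nonzero). Second: 25 (not first). Third: 24, etc.
Total: 25 x 25 x 24 x 23 x 22 x 21 x 20.

Final answer: 3187800000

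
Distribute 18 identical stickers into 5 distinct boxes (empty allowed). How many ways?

Stars and bars: C(n+k-1, k-1) = C(22,4).

Final answer: C(22,4) = 7315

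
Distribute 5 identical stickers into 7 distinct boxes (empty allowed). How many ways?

Stars and bars: C(n+k-1, k-1) = C(11,6).

Final answer: C(11,6) = 462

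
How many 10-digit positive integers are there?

First digit: 9 choices (1-9). Each of the remaining 9 digits: 10 choices.
Total: 9 x 10^9.

Final answer: 9000000000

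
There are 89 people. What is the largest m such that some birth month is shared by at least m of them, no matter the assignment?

There are 12 possible values for birth month. With 89 people and 12 categories, by pigeonhole: ceiling(89/12).

Final answer: 8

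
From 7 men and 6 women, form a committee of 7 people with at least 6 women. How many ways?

Sum over valid woman counts:
C(6,6)C(7,1).

Final answer: 7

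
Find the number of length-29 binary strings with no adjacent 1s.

Classify by the final bit: ...0 gives a(n-1) strings, ...01 gives a(n-2) strings. Thus a(n) = a(n-1) + a(n-2) with a(1)=2, a(2)=3.
Building up term by term: a(1)=2, a(2)=3, a(3)=5, a(4)=8, a(5)=13, a(6)=21, a(7)=34, a(8)=55, a(9)=89, a(10)=144, a(11)=233, a(12)=377, a(13)=610, a(14)=987, a(15)=1597, a(16)=2584, a(17)=4181, a(18)=6765, a(19)=10946, a(20)=17711, a(21)=28657, a(22)=46368, a(23)=75025, a(24)=121393, a(25)=196418, a(26)=317811, a(27)=514229, a(28)=832040, a(29)=1346269.

Final answer: 1346269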